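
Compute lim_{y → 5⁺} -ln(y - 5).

∞

As y → 5⁺, y - 5 → 0⁺ and ln(y - 5) → −∞.
Multiplying by -1 gives ∞.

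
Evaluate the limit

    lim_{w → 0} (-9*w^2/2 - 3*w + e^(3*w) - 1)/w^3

9/2

Direct substitution gives 0/0.
Apply L'Hôpital: lim (-9*w + 3*e^(3*w) - 3)/(3*w^2), still 0/0.
Apply L'Hôpital: lim (9*e^(3*w) - 9)/(6*w), still 0/0.
After 3 applications of L'Hôpital's rule the quotient is (27*e^(3*w))/(6); substituting w = 0 gives 9/2.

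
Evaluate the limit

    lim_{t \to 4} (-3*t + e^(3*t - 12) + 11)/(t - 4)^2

9/2

Direct substitution gives 0/0.
Apply L'Hôpital: lim (3*e^(3*t - 12) - 3)/(2*t - 8), still 0/0.
After 2 applications of L'Hôpital's rule the quotient is (9*e^(3*t - 12))/(2); substituting t = 4 gives 9/2.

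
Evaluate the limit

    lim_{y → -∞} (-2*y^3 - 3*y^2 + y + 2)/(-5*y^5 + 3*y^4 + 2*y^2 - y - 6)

The denominator has degree 5 and the numerator degree 3. Dividing numerator and denominator by y^5 sends every term to 0 except the leading denominator term, so the limit is 0.

0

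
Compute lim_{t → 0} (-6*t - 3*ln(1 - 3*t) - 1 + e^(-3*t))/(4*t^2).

Substitution gives 0/0 (the numerator vanishes to order 2).
Expand each term to order t^2: the coefficient of t^2 in -3·ln(1 - 3t) is 27/2 and in e^(-3t) is 9/2.
Lower-order terms cancel with the polynomial part, so the numerator is (18)·t^2 + o(t^2), and the limit is (18)/(4) = 9/2.

9/2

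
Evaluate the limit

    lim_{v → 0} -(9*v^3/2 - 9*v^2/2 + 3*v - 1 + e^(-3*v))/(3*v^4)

-9/8

Direct substitution gives 0/0.
Apply L'Hôpital: lim (27*v^2/2 - 9*v + 3 - 3*e^(-3*v))/(-12*v^3), still 0/0.
Apply L'Hôpital: lim (27*v - 9 + 9*e^(-3*v))/(-36*v^2), still 0/0.
Apply L'Hôpital: lim (27 - 27*e^(-3*v))/(-72*v), still 0/0.
After 4 applications of L'Hôpital's rule the quotient is (81*e^(-3*v))/(-72); substituting v = 0 gives -9/8.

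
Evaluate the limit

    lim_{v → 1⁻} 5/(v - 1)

As v → 1⁻, (v - 1) → 0⁻, so (v - 1)^1 → 0⁻ and 5/(v - 1)^1 → -∞.

-∞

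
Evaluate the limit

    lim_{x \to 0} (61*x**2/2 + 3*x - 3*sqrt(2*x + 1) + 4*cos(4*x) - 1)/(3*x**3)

-1/2

Substitution gives 0/0 (the numerator vanishes to order 3).
Expand each term to order x^3: the coefficient of x^3 in -3·√(1 + 2x) is -3/2 and in 4·cos(4x) is 0.
Lower-order terms cancel with the polynomial part, so the numerator is (-3/2)·x^3 + o(x^3), and the limit is (-3/2)/(3) = -1/2.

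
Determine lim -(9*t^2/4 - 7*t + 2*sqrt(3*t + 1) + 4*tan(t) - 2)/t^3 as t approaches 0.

-113/24

Substitution gives 0/0 (the numerator vanishes to order 3).
Expand each term to order t^3: the coefficient of t^3 in 4·tan(t) is 4/3 and in 2·√(1 + 3t) is 27/8.
Lower-order terms cancel with the polynomial part, so the numerator is (113/24)·t^3 + o(t^3), and the limit is (113/24)/(-1) = -113/24.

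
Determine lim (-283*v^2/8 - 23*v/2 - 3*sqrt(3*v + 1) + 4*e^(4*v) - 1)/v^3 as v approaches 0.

1805/48

Substitution gives 0/0 (the numerator vanishes to order 3).
Expand each term to order v^3: the coefficient of v^3 in 4·e^(4v) is 128/3 and in -3·√(1 + 3v) is -81/16.
Lower-order terms cancel with the polynomial part, so the numerator is (1805/48)·v^3 + o(v^3), and the limit is (1805/48)/(1) = 1805/48.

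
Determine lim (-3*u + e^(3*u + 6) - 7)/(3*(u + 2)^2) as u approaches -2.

3/2

Direct substitution gives 0/0.
Apply L'Hôpital: lim (3*e^(3*u + 6) - 3)/(6*u + 12), still 0/0.
After 2 applications of L'Hôpital's rule the quotient is (9*e^(3*u + 6))/(6); substituting u = -2 gives 3/2.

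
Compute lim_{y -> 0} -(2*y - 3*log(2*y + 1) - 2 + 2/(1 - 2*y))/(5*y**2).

-14/5

Substitution gives 0/0 (the numerator vanishes to order 2).
Expand each term to order y^2: the coefficient of y^2 in -3·ln(1 + 2y) is 6 and in 2·1/(1 - 2y) is 8.
Lower-order terms cancel with the polynomial part, so the numerator is (14)·y^2 + o(y^2), and the limit is (14)/(-5) = -14/5.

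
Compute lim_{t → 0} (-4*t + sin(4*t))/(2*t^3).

-16/3

Direct substitution gives 0/0.
Apply L'Hôpital: lim (4*cos(4*t) - 4)/(6*t^2), still 0/0.
Apply L'Hôpital: lim (-16*sin(4*t))/(12*t), still 0/0.
After 3 applications of L'Hôpital's rule the quotient is (-64*cos(4*t))/(12); substituting t = 0 gives -16/3.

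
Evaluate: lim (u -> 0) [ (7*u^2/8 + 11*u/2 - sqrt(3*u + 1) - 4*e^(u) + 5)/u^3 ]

-113/48

Substitution gives 0/0 (the numerator vanishes to order 3).
Expand each term to order u^3: the coefficient of u^3 in -4·e^(u) is -2/3 and in −√(1 + 3u) is -27/16.
Lower-order terms cancel with the polynomial part, so the numerator is (-113/48)·u^3 + o(u^3), and the limit is (-113/48)/(1) = -113/48.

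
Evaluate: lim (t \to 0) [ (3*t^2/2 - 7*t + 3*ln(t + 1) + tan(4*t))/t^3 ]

Substitution gives 0/0 (the numerator vanishes to order 3).
Expand each term to order t^3: the coefficient of t^3 in tan(4t) is 64/3 and in 3·ln(1 + t) is 1.
Lower-order terms cancel with the polynomial part, so the numerator is (67/3)·t^3 + o(t^3), and the limit is (67/3)/(1) = 67/3.

67/3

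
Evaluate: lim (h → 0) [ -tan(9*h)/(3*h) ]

Substitution gives 0/0.
Since tan(u)/u → 1 as u → 0, tan(9h)/(9h) → 1 and the limit is 9/(-3) = -3.

-3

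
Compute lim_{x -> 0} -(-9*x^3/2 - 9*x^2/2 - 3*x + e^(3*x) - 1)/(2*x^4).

-27/16

Direct substitution gives 0/0.
Apply L'Hôpital: lim (-27*x^2/2 - 9*x + 3*e^(3*x) - 3)/(-8*x^3), still 0/0.
Apply L'Hôpital: lim (-27*x + 9*e^(3*x) - 9)/(-24*x^2), still 0/0.
Apply L'Hôpital: lim (27*e^(3*x) - 27)/(-48*x), still 0/0.
After 4 applications of L'Hôpital's rule the quotient is (81*e^(3*x))/(-48); substituting x = 0 gives -27/16.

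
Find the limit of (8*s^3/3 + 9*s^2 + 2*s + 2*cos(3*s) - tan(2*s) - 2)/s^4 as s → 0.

Substitution gives 0/0 (the numerator vanishes to order 4).
Expand each term to order s^4: the coefficient of s^4 in −tan(2s) is 0 and in 2·cos(3s) is 27/4.
Lower-order terms cancel with the polynomial part, so the numerator is (27/4)·s^4 + o(s^4), and the limit is (27/4)/(1) = 27/4.

27/4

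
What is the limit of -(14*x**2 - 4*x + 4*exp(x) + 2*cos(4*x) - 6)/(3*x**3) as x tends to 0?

Substitution gives 0/0; apply L'Hôpital's rule 3 times.
After differentiating numerator and denominator 3 times the quotient is (4*e^(x) + 128*sin(4*x))/(-18); at x = 0 this is -2/9.

-2/9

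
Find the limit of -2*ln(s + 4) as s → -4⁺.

As s → -4⁺, s + 4 → 0⁺ and ln(s + 4) → −∞.
Multiplying by -2 gives ∞.

∞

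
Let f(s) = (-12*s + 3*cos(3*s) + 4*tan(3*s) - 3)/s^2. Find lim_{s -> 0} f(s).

-27/2

Substitution gives 0/0 (the numerator vanishes to order 2).
Expand each term to order s^2: the coefficient of s^2 in 4·tan(3s) is 0 and in 3·cos(3s) is -27/2.
Lower-order terms cancel with the polynomial part, so the numerator is (-27/2)·s^2 + o(s^2), and the limit is (-27/2)/(1) = -27/2.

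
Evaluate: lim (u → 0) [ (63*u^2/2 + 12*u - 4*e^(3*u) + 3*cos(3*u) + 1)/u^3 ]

-18

Substitution gives 0/0 (the numerator vanishes to order 3).
Expand each term to order u^3: the coefficient of u^3 in 3·cos(3u) is 0 and in -4·e^(3u) is -18.
Lower-order terms cancel with the polynomial part, so the numerator is (-18)·u^3 + o(u^3), and the limit is (-18)/(1) = -18.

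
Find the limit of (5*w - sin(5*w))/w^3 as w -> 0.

125/6

Direct substitution gives 0/0.
Apply L'Hôpital: lim (5 - 5*cos(5*w))/(3*w^2), still 0/0.
Apply L'Hôpital: lim (25*sin(5*w))/(6*w), still 0/0.
After 3 applications of L'Hôpital's rule the quotient is (125*cos(5*w))/(6); substituting w = 0 gives 125/6.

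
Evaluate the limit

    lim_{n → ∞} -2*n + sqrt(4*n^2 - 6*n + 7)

This has the form ∞ − ∞. Multiply and divide by the conjugate √(4*n^2 - 6*n + 7) + 2n.
That gives (-6n + 7) / (√(4*n^2 - 6*n + 7) + 2n).
Divide numerator and denominator by n: the limit is -6/(2·2) = -3/2.

-3/2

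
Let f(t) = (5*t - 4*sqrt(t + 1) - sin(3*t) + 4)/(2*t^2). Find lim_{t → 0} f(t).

1/4

Substitution gives 0/0 (the numerator vanishes to order 2).
Expand each term to order t^2: the coefficient of t^2 in -4·√(1 + t) is 1/2 and in −sin(3t) is 0.
Lower-order terms cancel with the polynomial part, so the numerator is (1/2)·t^2 + o(t^2), and the limit is (1/2)/(2) = 1/4.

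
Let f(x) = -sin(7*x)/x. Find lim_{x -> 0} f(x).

-7

Substitution gives 0/0.
Write it as (7/(-1))·sin(7x)/(7x); since sin(u)/u → 1, the limit is -7.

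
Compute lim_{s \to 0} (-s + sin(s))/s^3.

Direct substitution gives 0/0.
Apply L'Hôpital: lim (cos(s) - 1)/(3*s^2), still 0/0.
Apply L'Hôpital: lim (-sin(s))/(6*s), still 0/0.
After 3 applications of L'Hôpital's rule the quotient is (-cos(s))/(6); substituting s = 0 gives -1/6.

-1/6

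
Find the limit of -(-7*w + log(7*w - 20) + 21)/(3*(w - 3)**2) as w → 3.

49/6

Direct substitution gives 0/0.
Apply L'Hôpital: lim (-7 + 7/(7*w - 20))/(18 - 6*w), still 0/0.
After 2 applications of L'Hôpital's rule the quotient is (-49/(7*w - 20)^2)/(-6); substituting w = 3 gives 49/6.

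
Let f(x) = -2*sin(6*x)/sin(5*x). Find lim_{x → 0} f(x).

-12/5

Substitution gives 0/0.
Divide numerator and denominator by x: sin(6x)/x → 6 and sin(5x)/x → 5, so the limit is -2·6/5 = -12/5.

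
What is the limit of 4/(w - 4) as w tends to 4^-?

As w → 4⁻, (w - 4) → 0⁻, so (w - 4)^1 → 0⁻ and 4/(w - 4)^1 → -∞.

-∞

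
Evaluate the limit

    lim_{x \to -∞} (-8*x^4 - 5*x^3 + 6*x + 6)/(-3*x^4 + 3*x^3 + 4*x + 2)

Numerator and denominator both have degree 4.
Dividing every term by x^4, all lower-order terms vanish and the limit is the ratio of leading coefficients, -8/(-3) = 8/3.

8/3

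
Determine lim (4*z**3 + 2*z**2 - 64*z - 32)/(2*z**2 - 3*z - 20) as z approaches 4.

At z = 4 both the top and bottom vanish — a removable singularity. Factoring out (z - 4) from each leaves (4*z^2 + 18*z + 8)/(2*z + 5), which at z = 4 equals 144/13.

144/13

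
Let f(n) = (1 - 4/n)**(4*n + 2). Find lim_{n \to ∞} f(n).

e^(-16)

The base → 1 and the exponent → ∞: a 1^∞ form.
Take logarithms: (4n + 2)·ln(1 - 4/n). Since ln(1+u) ~ u for small u, this behaves like (4n)·(-4/n) → -16.
So the limit is e^(-16).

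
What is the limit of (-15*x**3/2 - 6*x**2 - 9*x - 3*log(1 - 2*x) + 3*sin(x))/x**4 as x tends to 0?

Substitution gives 0/0 (the numerator vanishes to order 4).
Expand each term to order x^4: the coefficient of x^4 in 3·sin(x) is 0 and in -3·ln(1 - 2x) is 12.
Lower-order terms cancel with the polynomial part, so the numerator is (12)·x^4 + o(x^4), and the limit is (12)/(1) = 12.

12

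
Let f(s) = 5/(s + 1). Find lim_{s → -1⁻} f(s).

As s → -1⁻, (s + 1) → 0⁻, so (s + 1)^1 → 0⁻ and 5/(s + 1)^1 → -∞.

-∞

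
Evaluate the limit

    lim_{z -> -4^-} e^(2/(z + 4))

As z → -4⁻, 2/(z + 4) → −∞, so e^(2/(z + 4)) → 0.

0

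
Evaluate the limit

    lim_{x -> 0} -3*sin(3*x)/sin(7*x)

-9/7

Substitution gives 0/0.
Divide numerator and denominator by x: sin(3x)/x → 3 and sin(7x)/x → 7, so the limit is -3·3/7 = -9/7.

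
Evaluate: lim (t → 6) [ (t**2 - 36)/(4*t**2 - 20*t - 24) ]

At t = 6 both the top and bottom vanish — a removable singularity. Factoring out (t - 6) from each leaves (t + 6)/(4*t + 4), which at t = 6 equals 3/7.

3/7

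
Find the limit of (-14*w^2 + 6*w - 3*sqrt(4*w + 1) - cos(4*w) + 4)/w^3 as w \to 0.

Substitution gives 0/0 (the numerator vanishes to order 3).
Expand each term to order w^3: the coefficient of w^3 in -3·√(1 + 4w) is -12 and in −cos(4w) is 0.
Lower-order terms cancel with the polynomial part, so the numerator is (-12)·w^3 + o(w^3), and the limit is (-12)/(1) = -12.

-12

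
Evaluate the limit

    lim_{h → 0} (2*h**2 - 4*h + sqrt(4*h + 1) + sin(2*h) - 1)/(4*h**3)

2/3

Substitution gives 0/0; apply L'Hôpital's rule 3 times.
After differentiating numerator and denominator 3 times the quotient is (-8*cos(2*h) + 24/(4*h + 1)^(5/2))/(24); at h = 0 this is 2/3.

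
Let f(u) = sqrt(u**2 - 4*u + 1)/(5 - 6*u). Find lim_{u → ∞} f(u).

For large |u|, √(u^2 - 4*u + 1) ≈ √1·|u| and the denominator ≈ -6u.
Since u → +∞, |u| = u, giving √1/(-6) = -1/6.

-1/6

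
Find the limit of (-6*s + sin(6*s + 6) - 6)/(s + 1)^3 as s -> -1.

Direct substitution gives 0/0.
Apply L'Hôpital: lim (6*cos(6*s + 6) - 6)/(3*(s + 1)^2), still 0/0.
Apply L'Hôpital: lim (-36*sin(6*s + 6))/(6*s + 6), still 0/0.
After 3 applications of L'Hôpital's rule the quotient is (-216*cos(6*s + 6))/(6); substituting s = -1 gives -36.

-36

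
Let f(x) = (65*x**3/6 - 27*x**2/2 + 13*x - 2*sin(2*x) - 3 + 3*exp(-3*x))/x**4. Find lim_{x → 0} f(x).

Substitution gives 0/0 (the numerator vanishes to order 4).
Expand each term to order x^4: the coefficient of x^4 in 3·e^(-3x) is 81/8 and in -2·sin(2x) is 0.
Lower-order terms cancel with the polynomial part, so the numerator is (81/8)·x^4 + o(x^4), and the limit is (81/8)/(1) = 81/8.

81/8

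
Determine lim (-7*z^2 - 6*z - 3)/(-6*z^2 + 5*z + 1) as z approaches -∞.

Numerator and denominator both have degree 2.
Dividing every term by z^2, all lower-order terms vanish and the limit is the ratio of leading coefficients, -7/(-6) = 7/6.

7/6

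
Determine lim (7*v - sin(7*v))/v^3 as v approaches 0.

343/6

Direct substitution gives 0/0.
Apply L'Hôpital: lim (7 - 7*cos(7*v))/(3*v^2), still 0/0.
Apply L'Hôpital: lim (49*sin(7*v))/(6*v), still 0/0.
After 3 applications of L'Hôpital's rule the quotient is (343*cos(7*v))/(6); substituting v = 0 gives 343/6.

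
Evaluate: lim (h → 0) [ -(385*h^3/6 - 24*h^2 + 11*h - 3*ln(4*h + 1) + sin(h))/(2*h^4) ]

Substitution gives 0/0; apply L'Hôpital's rule 4 times.
After differentiating numerator and denominator 4 times the quotient is (sin(h) + 4608/(4*h + 1)^4)/(-48); at h = 0 this is -96.

-96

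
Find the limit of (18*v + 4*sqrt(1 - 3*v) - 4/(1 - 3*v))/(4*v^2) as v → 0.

-81/8

Substitution gives 0/0 (the numerator vanishes to order 2).
Expand each term to order v^2: the coefficient of v^2 in 4·√(1 - 3v) is -9/2 and in -4·1/(1 - 3v) is -36.
Lower-order terms cancel with the polynomial part, so the numerator is (-81/2)·v^2 + o(v^2), and the limit is (-81/2)/(4) = -81/8.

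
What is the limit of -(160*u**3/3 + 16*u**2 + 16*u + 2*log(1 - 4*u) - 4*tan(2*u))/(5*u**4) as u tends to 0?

Substitution gives 0/0 (the numerator vanishes to order 4).
Expand each term to order u^4: the coefficient of u^4 in -4·tan(2u) is 0 and in 2·ln(1 - 4u) is -128.
Lower-order terms cancel with the polynomial part, so the numerator is (-128)·u^4 + o(u^4), and the limit is (-128)/(-5) = 128/5.

128/5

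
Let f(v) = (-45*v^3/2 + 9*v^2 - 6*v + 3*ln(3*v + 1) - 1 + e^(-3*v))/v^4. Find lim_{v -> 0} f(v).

Substitution gives 0/0 (the numerator vanishes to order 4).
Expand each term to order v^4: the coefficient of v^4 in e^(-3v) is 27/8 and in 3·ln(1 + 3v) is -243/4.
Lower-order terms cancel with the polynomial part, so the numerator is (-459/8)·v^4 + o(v^4), and the limit is (-459/8)/(1) = -459/8.

-459/8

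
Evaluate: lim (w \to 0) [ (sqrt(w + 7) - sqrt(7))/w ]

√(7)/14

A 0/0 form; rationalise with √(7 + w) + √7. This collapses the numerator to w, leaving 1/(√(7 + w) + √7) → 1/(2√7) = √(7)/14.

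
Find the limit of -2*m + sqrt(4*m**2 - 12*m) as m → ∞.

-3

This has the form ∞ − ∞. Multiply and divide by the conjugate √(4*m^2 - 12*m) + 2m.
That gives (-12m) / (√(4*m^2 - 12*m) + 2m).
Divide numerator and denominator by m: the limit is -12/(2·2) = -3.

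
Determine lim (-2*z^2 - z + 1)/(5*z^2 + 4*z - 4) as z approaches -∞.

-2/5

Numerator and denominator both have degree 2.
Dividing every term by z^2, all lower-order terms vanish and the limit is the ratio of leading coefficients, -2/(5) = -2/5.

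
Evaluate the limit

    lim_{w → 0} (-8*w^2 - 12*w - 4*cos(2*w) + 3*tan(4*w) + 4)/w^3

64

Substitution gives 0/0 (the numerator vanishes to order 3).
Expand each term to order w^3: the coefficient of w^3 in -4·cos(2w) is 0 and in 3·tan(4w) is 64.
Lower-order terms cancel with the polynomial part, so the numerator is (64)·w^3 + o(w^3), and the limit is (64)/(1) = 64.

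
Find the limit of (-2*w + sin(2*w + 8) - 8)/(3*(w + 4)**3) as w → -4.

-4/9

Direct substitution gives 0/0.
Apply L'Hôpital: lim (2*cos(2*w + 8) - 2)/(9*(w + 4)^2), still 0/0.
Apply L'Hôpital: lim (-4*sin(2*w + 8))/(18*w + 72), still 0/0.
After 3 applications of L'Hôpital's rule the quotient is (-8*cos(2*w + 8))/(18); substituting w = -4 gives -4/9.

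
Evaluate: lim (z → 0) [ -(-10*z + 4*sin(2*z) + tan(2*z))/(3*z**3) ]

8/9

Substitution gives 0/0; apply L'Hôpital's rule 3 times.
After differentiating numerator and denominator 3 times the quotient is (-32*cos(2*z) + 48*tan(2*z)^4 + 64*tan(2*z)^2 + 16)/(-18); at z = 0 this is 8/9.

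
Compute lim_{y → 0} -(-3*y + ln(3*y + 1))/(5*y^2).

9/10

Direct substitution gives 0/0.
Apply L'Hôpital: lim (-3 + 3/(3*y + 1))/(-10*y), still 0/0.
After 2 applications of L'Hôpital's rule the quotient is (-9/(3*y + 1)^2)/(-10); substituting y = 0 gives 9/10.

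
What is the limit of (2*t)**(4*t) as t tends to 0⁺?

1

Base → 0⁺ and exponent → 0⁺: a 0^0 form.
Take logs: 4t·ln(2t). This is 0·(−∞); rewriting as ln(2t)/(1/(4t)) and applying L'Hôpital gives 0.
Hence the limit is e^0 = 1.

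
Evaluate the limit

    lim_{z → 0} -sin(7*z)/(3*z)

-7/3

Substitution gives 0/0.
Write it as (7/(-3))·sin(7z)/(7z); since sin(u)/u → 1, the limit is -7/3.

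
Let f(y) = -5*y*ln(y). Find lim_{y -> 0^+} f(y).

0

This is a 0·(−∞) form. Rewrite as -5·ln(y) / y^(−1) and apply L'Hôpital:
the derivative quotient is -5·(1/y) / (−1·y^(−2)) = (5/1)·y^1 → 0.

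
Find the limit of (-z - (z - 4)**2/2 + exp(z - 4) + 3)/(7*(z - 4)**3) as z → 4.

1/42

Direct substitution gives 0/0.
Apply L'Hôpital: lim (-z + e^(z - 4) + 3)/(21*(z - 4)^2), still 0/0.
Apply L'Hôpital: lim (e^(z - 4) - 1)/(42*z - 168), still 0/0.
After 3 applications of L'Hôpital's rule the quotient is (e^(z - 4))/(42); substituting z = 4 gives 1/42.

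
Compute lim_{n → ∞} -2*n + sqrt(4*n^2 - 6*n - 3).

-3/2

An ∞ − ∞ form. Rationalising with the conjugate, the difference becomes (-6n - 3) / (√(4*n^2 - 6*n - 3) + 2n).
For large n the denominator behaves like 2·2n, so the quotient tends to -6/4 = -3/2.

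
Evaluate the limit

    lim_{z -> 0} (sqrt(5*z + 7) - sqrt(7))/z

Substitution gives 0/0. Multiply numerator and denominator by the conjugate √(7 + 5z) + √7.
The numerator becomes (7 + 5z) − 7 = 5z, so the expression simplifies to 5/(√(7 + 5z) + √7).
Letting z → 0 gives 5/(2√7) = 5*√(7)/14.

5*√(7)/14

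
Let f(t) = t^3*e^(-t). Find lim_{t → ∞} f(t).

0

Write as t^3/e^{1t}, an ∞/∞ form.
Exponential growth dominates any polynomial, so repeated L'Hôpital (or the standard result) gives 0.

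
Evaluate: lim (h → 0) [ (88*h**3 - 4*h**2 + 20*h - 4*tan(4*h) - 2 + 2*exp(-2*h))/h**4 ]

4/3

Substitution gives 0/0 (the numerator vanishes to order 4).
Expand each term to order h^4: the coefficient of h^4 in -4·tan(4h) is 0 and in 2·e^(-2h) is 4/3.
Lower-order terms cancel with the polynomial part, so the numerator is (4/3)·h^4 + o(h^4), and the limit is (4/3)/(1) = 4/3.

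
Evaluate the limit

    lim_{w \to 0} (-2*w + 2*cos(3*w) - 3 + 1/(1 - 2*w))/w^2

Substitution gives 0/0; apply L'Hôpital's rule 2 times.
After differentiating numerator and denominator 2 times the quotient is (-18*cos(3*w) - 8/(2*w - 1)^3)/(2); at w = 0 this is -5.

-5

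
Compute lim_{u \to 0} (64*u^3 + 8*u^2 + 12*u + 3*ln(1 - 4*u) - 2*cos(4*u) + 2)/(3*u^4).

-640/9

Substitution gives 0/0; apply L'Hôpital's rule 4 times.
After differentiating numerator and denominator 4 times the quotient is (-512*cos(4*u) - 4608/(4*u - 1)^4)/(72); at u = 0 this is -640/9.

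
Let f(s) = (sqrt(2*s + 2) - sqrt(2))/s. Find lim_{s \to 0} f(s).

√(2)/2

Substitution gives 0/0. Multiply numerator and denominator by the conjugate √(2 + 2s) + √2.
The numerator becomes (2 + 2s) − 2 = 2s, so the expression simplifies to 2/(√(2 + 2s) + √2).
Letting s → 0 gives 2/(2√2) = √(2)/2.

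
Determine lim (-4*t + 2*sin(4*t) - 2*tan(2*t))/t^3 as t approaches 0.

Substitution gives 0/0 (the numerator vanishes to order 3).
Expand each term to order t^3: the coefficient of t^3 in -2·tan(2t) is -16/3 and in 2·sin(4t) is -64/3.
Lower-order terms cancel with the polynomial part, so the numerator is (-80/3)·t^3 + o(t^3), and the limit is (-80/3)/(1) = -80/3.

-80/3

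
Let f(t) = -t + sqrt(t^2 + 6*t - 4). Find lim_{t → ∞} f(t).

This has the form ∞ − ∞. Multiply and divide by the conjugate √(t^2 + 6*t - 4) + t.
That gives (6t - 4) / (√(t^2 + 6*t - 4) + t).
Divide numerator and denominator by t: the limit is 6/(2·1) = 3.

3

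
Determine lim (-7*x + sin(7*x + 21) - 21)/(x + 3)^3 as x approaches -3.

-343/6

Direct substitution gives 0/0.
Apply L'Hôpital: lim (7*cos(7*x + 21) - 7)/(3*(x + 3)^2), still 0/0.
Apply L'Hôpital: lim (-49*sin(7*x + 21))/(6*x + 18), still 0/0.
After 3 applications of L'Hôpital's rule the quotient is (-343*cos(7*x + 21))/(6); substituting x = -3 gives -343/6.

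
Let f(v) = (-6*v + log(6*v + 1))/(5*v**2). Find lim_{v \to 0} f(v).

-18/5

Direct substitution gives 0/0.
Apply L'Hôpital: lim (-6 + 6/(6*v + 1))/(10*v), still 0/0.
After 2 applications of L'Hôpital's rule the quotient is (-36/(6*v + 1)^2)/(10); substituting v = 0 gives -18/5.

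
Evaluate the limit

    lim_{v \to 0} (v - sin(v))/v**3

Direct substitution gives 0/0.
Apply L'Hôpital: lim (1 - cos(v))/(3*v^2), still 0/0.
Apply L'Hôpital: lim (sin(v))/(6*v), still 0/0.
After 3 applications of L'Hôpital's rule the quotient is (cos(v))/(6); substituting v = 0 gives 1/6.

1/6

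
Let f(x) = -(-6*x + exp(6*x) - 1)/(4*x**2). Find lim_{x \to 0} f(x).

Direct substitution gives 0/0.
Apply L'Hôpital: lim (6*e^(6*x) - 6)/(-8*x), still 0/0.
After 2 applications of L'Hôpital's rule the quotient is (36*e^(6*x))/(-8); substituting x = 0 gives -9/2.

-9/2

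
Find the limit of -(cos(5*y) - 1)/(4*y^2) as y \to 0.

25/8

Direct substitution gives 0/0.
Apply L'Hôpital: lim (-5*sin(5*y))/(-8*y), still 0/0.
After 2 applications of L'Hôpital's rule the quotient is (-25*cos(5*y))/(-8); substituting y = 0 gives 25/8.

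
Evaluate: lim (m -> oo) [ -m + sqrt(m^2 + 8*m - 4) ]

An ∞ − ∞ form. Rationalising with the conjugate, the difference becomes (8m - 4) / (√(m^2 + 8*m - 4) + m).
For large m the denominator behaves like 2·m, so the quotient tends to 8/2 = 4.

4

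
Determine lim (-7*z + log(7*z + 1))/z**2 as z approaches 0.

-49/2

Direct substitution gives 0/0.
Apply L'Hôpital: lim (-7 + 7/(7*z + 1))/(2*z), still 0/0.
After 2 applications of L'Hôpital's rule the quotient is (-49/(7*z + 1)^2)/(2); substituting z = 0 gives -49/2.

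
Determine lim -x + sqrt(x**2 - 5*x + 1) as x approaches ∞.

An ∞ − ∞ form. Rationalising with the conjugate, the difference becomes (-5x + 1) / (√(x^2 - 5*x + 1) + x).
For large x the denominator behaves like 2·x, so the quotient tends to -5/2 = -5/2.

-5/2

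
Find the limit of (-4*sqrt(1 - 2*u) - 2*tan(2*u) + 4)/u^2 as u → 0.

Substitution gives 0/0 (the numerator vanishes to order 2).
Expand each term to order u^2: the coefficient of u^2 in -4·√(1 - 2u) is 2 and in -2·tan(2u) is 0.
Lower-order terms cancel with the polynomial part, so the numerator is (2)·u^2 + o(u^2), and the limit is (2)/(1) = 2.

2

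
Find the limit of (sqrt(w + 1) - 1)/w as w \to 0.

1/2

Substitution gives 0/0. Multiply numerator and denominator by the conjugate √(1 + w) + √1.
The numerator becomes (1 + w) − 1 = w, so the expression simplifies to 1/(√(1 + w) + √1).
Letting w → 0 gives 1/(2√1) = 1/2.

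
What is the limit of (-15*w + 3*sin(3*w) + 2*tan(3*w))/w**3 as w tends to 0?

Substitution gives 0/0; apply L'Hôpital's rule 3 times.
After differentiating numerator and denominator 3 times the quotient is (-81*cos(3*w) + 324*tan(3*w)^4 + 432*tan(3*w)^2 + 108)/(6); at w = 0 this is 9/2.

9/2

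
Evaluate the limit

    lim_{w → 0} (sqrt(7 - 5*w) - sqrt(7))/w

-5*√(7)/14

A 0/0 form; rationalise with √(7 - 5w) + √7. This collapses the numerator to -5w, leaving -5/(√(7 - 5w) + √7) → -5/(2√7) = -5*√(7)/14.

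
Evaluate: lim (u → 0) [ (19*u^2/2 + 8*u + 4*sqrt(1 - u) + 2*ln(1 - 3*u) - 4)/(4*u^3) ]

Substitution gives 0/0 (the numerator vanishes to order 3).
Expand each term to order u^3: the coefficient of u^3 in 2·ln(1 - 3u) is -18 and in 4·√(1 - u) is -1/4.
Lower-order terms cancel with the polynomial part, so the numerator is (-73/4)·u^3 + o(u^3), and the limit is (-73/4)/(4) = -73/16.

-73/16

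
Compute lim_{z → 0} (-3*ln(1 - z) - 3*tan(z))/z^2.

3/2

Substitution gives 0/0 (the numerator vanishes to order 2).
Expand each term to order z^2: the coefficient of z^2 in -3·tan(z) is 0 and in -3·ln(1 - z) is 3/2.
Lower-order terms cancel with the polynomial part, so the numerator is (3/2)·z^2 + o(z^2), and the limit is (3/2)/(1) = 3/2.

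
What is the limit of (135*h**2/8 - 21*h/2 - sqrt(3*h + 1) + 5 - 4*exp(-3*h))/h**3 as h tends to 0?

261/16

Substitution gives 0/0; apply L'Hôpital's rule 3 times.
After differentiating numerator and denominator 3 times the quotient is (108*e^(-3*h) - 81/(8*(3*h + 1)^(5/2)))/(6); at h = 0 this is 261/16.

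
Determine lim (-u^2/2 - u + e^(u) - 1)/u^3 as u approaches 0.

Direct substitution gives 0/0.
Apply L'Hôpital: lim (-u + e^(u) - 1)/(3*u^2), still 0/0.
Apply L'Hôpital: lim (e^(u) - 1)/(6*u), still 0/0.
After 3 applications of L'Hôpital's rule the quotient is (e^(u))/(6); substituting u = 0 gives 1/6.

1/6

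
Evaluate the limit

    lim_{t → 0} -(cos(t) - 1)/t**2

Direct substitution gives 0/0.
Apply L'Hôpital: lim (-sin(t))/(-2*t), still 0/0.
After 2 applications of L'Hôpital's rule the quotient is (-cos(t))/(-2); substituting t = 0 gives 1/2.

1/2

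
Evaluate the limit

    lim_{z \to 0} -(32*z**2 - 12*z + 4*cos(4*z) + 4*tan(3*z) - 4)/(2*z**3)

Substitution gives 0/0; apply L'Hôpital's rule 3 times.
After differentiating numerator and denominator 3 times the quotient is (256*sin(4*z) + 648*tan(3*z)^4 + 864*tan(3*z)^2 + 216)/(-12); at z = 0 this is -18.

-18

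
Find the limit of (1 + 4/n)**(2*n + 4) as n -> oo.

Write it as [(1 + 4/n)^n]^(2) · (1 + 4/n)^(4). The bracketed term tends to e^(4) and the second factor to 1, so the limit is e^(8).

e^(8)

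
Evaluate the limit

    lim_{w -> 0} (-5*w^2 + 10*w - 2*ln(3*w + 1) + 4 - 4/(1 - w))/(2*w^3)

-11

Substitution gives 0/0 (the numerator vanishes to order 3).
Expand each term to order w^3: the coefficient of w^3 in -4·1/(1 - w) is -4 and in -2·ln(1 + 3w) is -18.
Lower-order terms cancel with the polynomial part, so the numerator is (-22)·w^3 + o(w^3), and the limit is (-22)/(2) = -11.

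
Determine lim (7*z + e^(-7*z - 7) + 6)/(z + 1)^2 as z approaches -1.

Direct substitution gives 0/0.
Apply L'Hôpital: lim (7 - 7*e^(-7*z - 7))/(2*z + 2), still 0/0.
After 2 applications of L'Hôpital's rule the quotient is (49*e^(-7*z - 7))/(2); substituting z = -1 gives 49/2.

49/2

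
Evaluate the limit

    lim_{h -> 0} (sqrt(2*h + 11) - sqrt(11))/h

A 0/0 form; rationalise with √(11 + 2h) + √11. This collapses the numerator to 2h, leaving 2/(√(11 + 2h) + √11) → 2/(2√11) = √(11)/11.

√(11)/11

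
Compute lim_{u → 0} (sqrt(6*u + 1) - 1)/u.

3

Substitution gives 0/0. Multiply numerator and denominator by the conjugate √(1 + 6u) + √1.
The numerator becomes (1 + 6u) − 1 = 6u, so the expression simplifies to 6/(√(1 + 6u) + √1).
Letting u → 0 gives 6/(2√1) = 3.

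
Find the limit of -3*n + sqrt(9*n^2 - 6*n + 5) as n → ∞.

-1

An ∞ − ∞ form. Rationalising with the conjugate, the difference becomes (-6n + 5) / (√(9*n^2 - 6*n + 5) + 3n).
For large n the denominator behaves like 2·3n, so the quotient tends to -6/6 = -1.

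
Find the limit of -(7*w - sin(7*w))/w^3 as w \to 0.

-343/6

Direct substitution gives 0/0.
Apply L'Hôpital: lim (7 - 7*cos(7*w))/(-3*w^2), still 0/0.
Apply L'Hôpital: lim (49*sin(7*w))/(-6*w), still 0/0.
After 3 applications of L'Hôpital's rule the quotient is (343*cos(7*w))/(-6); substituting w = 0 gives -343/6.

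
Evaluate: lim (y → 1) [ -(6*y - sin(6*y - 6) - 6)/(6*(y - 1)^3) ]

Direct substitution gives 0/0.
Apply L'Hôpital: lim (6 - 6*cos(6*y - 6))/(-18*(y - 1)^2), still 0/0.
Apply L'Hôpital: lim (36*sin(6*y - 6))/(36 - 36*y), still 0/0.
After 3 applications of L'Hôpital's rule the quotient is (216*cos(6*y - 6))/(-36); substituting y = 1 gives -6.

-6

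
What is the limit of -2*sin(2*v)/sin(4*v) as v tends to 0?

Substitution gives 0/0.
Divide numerator and denominator by v: sin(2v)/v → 2 and sin(4v)/v → 4, so the limit is -2·2/4 = -1.

-1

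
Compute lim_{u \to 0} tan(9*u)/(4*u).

Substitution gives 0/0.
Since tan(θ)/θ → 1 as θ → 0, tan(9u)/(9u) → 1 and the limit is 9/4.

9/4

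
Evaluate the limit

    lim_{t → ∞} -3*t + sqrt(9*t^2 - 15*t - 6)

-5/2

An ∞ − ∞ form. Rationalising with the conjugate, the difference becomes (-15t - 6) / (√(9*t^2 - 15*t - 6) + 3t).
For large t the denominator behaves like 2·3t, so the quotient tends to -15/6 = -5/2.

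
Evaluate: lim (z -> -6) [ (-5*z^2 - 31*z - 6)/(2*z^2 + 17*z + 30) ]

-29/7

Since z = -6 makes numerator and denominator zero, (z + 6) divides both.
Cancelling it gives (-5*z - 1)/(2*z + 5); now plug in z = -6 to get -29/7.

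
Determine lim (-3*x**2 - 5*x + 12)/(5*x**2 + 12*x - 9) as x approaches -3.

-13/18

At x = -3 both the top and bottom vanish — a removable singularity. Factoring out (x + 3) from each leaves (4 - 3*x)/(5*x - 3), which at x = -3 equals -13/18.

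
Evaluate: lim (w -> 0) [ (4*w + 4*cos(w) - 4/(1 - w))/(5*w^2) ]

Substitution gives 0/0; apply L'Hôpital's rule 2 times.
After differentiating numerator and denominator 2 times the quotient is (-4*cos(w) + 8/(w - 1)^3)/(10); at w = 0 this is -6/5.

-6/5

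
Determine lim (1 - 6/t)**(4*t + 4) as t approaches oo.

Write it as [(1 - 6/t)^t]^(4) · (1 - 6/t)^(4). The bracketed term tends to e^(-6) and the second factor to 1, so the limit is e^(-24).

e^(-24)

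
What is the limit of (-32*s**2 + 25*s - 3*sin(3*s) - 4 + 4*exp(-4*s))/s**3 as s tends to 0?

-175/6

Substitution gives 0/0; apply L'Hôpital's rule 3 times.
After differentiating numerator and denominator 3 times the quotient is (81*cos(3*s) - 256*e^(-4*s))/(6); at s = 0 this is -175/6.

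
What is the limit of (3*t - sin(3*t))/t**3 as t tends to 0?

9/2

Direct substitution gives 0/0.
Apply L'Hôpital: lim (3 - 3*cos(3*t))/(3*t^2), still 0/0.
Apply L'Hôpital: lim (9*sin(3*t))/(6*t), still 0/0.
After 3 applications of L'Hôpital's rule the quotient is (27*cos(3*t))/(6); substituting t = 0 gives 9/2.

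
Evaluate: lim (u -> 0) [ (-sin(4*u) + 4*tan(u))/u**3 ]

12

Substitution gives 0/0 (the numerator vanishes to order 3).
Expand each term to order u^3: the coefficient of u^3 in 4·tan(u) is 4/3 and in −sin(4u) is 32/3.
Lower-order terms cancel with the polynomial part, so the numerator is (12)·u^3 + o(u^3), and the limit is (12)/(1) = 12.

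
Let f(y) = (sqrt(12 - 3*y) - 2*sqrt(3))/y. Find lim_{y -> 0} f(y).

A 0/0 form; rationalise with √(12 - 3y) + √12. This collapses the numerator to -3y, leaving -3/(√(12 - 3y) + √12) → -3/(2√12) = -√(3)/4.

-√(3)/4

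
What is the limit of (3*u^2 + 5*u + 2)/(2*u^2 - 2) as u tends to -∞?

3/2

Numerator and denominator both have degree 2.
Dividing every term by u^2, all lower-order terms vanish and the limit is the ratio of leading coefficients, 3/(2) = 3/2.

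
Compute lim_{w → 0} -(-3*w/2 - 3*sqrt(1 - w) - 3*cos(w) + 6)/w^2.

-15/8

Substitution gives 0/0; apply L'Hôpital's rule 2 times.
After differentiating numerator and denominator 2 times the quotient is (3*cos(w) + 3/(4*(1 - w)^(3/2)))/(-2); at w = 0 this is -15/8.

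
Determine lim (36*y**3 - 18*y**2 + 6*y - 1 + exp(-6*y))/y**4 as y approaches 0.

54

Direct substitution gives 0/0.
Apply L'Hôpital: lim (108*y^2 - 36*y + 6 - 6*e^(-6*y))/(4*y^3), still 0/0.
Apply L'Hôpital: lim (216*y - 36 + 36*e^(-6*y))/(12*y^2), still 0/0.
Apply L'Hôpital: lim (216 - 216*e^(-6*y))/(24*y), still 0/0.
After 4 applications of L'Hôpital's rule the quotient is (1296*e^(-6*y))/(24); substituting y = 0 gives 54.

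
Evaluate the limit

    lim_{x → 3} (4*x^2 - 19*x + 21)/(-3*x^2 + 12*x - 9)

-5/6

At x = 3 both the top and bottom vanish — a removable singularity. Factoring out (x - 3) from each leaves (4*x - 7)/(3 - 3*x), which at x = 3 equals -5/6.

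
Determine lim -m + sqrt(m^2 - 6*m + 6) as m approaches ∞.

-3

This has the form ∞ − ∞. Multiply and divide by the conjugate √(m^2 - 6*m + 6) + m.
That gives (-6m + 6) / (√(m^2 - 6*m + 6) + m).
Divide numerator and denominator by m: the limit is -6/(2·1) = -3.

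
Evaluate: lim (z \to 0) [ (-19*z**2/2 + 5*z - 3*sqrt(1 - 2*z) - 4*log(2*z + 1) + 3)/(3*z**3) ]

Substitution gives 0/0; apply L'Hôpital's rule 3 times.
After differentiating numerator and denominator 3 times the quotient is (-64/(2*z + 1)^3 + 9/(1 - 2*z)^(5/2))/(18); at z = 0 this is -55/18.

-55/18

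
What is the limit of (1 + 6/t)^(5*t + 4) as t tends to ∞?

e^(30)

Let L be the limit and take ln: ln L = lim (5t + 4)·ln(1 + 6/t) = lim (5t + 4)·(6/t + O(1/t²)) = 30.
Hence L = e^(30).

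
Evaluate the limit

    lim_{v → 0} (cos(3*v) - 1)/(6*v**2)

-3/4

Direct substitution gives 0/0.
Apply L'Hôpital: lim (-3*sin(3*v))/(12*v), still 0/0.
After 2 applications of L'Hôpital's rule the quotient is (-9*cos(3*v))/(12); substituting v = 0 gives -3/4.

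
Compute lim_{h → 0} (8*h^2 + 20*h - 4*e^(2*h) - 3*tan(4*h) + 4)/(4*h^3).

-52/3

Substitution gives 0/0 (the numerator vanishes to order 3).
Expand each term to order h^3: the coefficient of h^3 in -4·e^(2h) is -16/3 and in -3·tan(4h) is -64.
Lower-order terms cancel with the polynomial part, so the numerator is (-208/3)·h^3 + o(h^3), and the limit is (-208/3)/(4) = -52/3.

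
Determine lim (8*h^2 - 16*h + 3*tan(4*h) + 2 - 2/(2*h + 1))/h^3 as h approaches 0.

80

Substitution gives 0/0; apply L'Hôpital's rule 3 times.
After differentiating numerator and denominator 3 times the quotient is (1152*tan(4*h)^2/cos(4*h)^2 + 384/cos(4*h)^2 + 96/(2*h + 1)^4)/(6); at h = 0 this is 80.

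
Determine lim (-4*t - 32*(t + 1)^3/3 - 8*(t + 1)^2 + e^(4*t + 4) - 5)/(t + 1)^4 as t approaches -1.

32/3

Direct substitution gives 0/0.
Apply L'Hôpital: lim (-16*t - 32*(t + 1)^2 + 4*e^(4*t + 4) - 20)/(4*(t + 1)^3), still 0/0.
Apply L'Hôpital: lim (-64*t + 16*e^(4*t + 4) - 80)/(12*(t + 1)^2), still 0/0.
Apply L'Hôpital: lim (64*e^(4*t + 4) - 64)/(24*t + 24), still 0/0.
After 4 applications of L'Hôpital's rule the quotient is (256*e^(4*t + 4))/(24); substituting t = -1 gives 32/3.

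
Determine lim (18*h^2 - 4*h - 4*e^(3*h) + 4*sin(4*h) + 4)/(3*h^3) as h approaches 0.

-182/9

Substitution gives 0/0; apply L'Hôpital's rule 3 times.
After differentiating numerator and denominator 3 times the quotient is (-108*e^(3*h) - 256*cos(4*h))/(18); at h = 0 this is -182/9.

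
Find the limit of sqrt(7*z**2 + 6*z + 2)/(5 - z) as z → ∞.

-√(7)

For large |z|, √(7*z^2 + 6*z + 2) ≈ √7·|z| and the denominator ≈ -z.
Since z → +∞, |z| = z, giving √7/(-1) = -√(7).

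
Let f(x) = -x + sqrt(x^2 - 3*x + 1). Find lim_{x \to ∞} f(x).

An ∞ − ∞ form. Rationalising with the conjugate, the difference becomes (-3x + 1) / (√(x^2 - 3*x + 1) + x).
For large x the denominator behaves like 2·x, so the quotient tends to -3/2 = -3/2.

-3/2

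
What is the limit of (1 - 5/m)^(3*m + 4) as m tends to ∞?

Let L be the limit and take ln: ln L = lim (3m + 4)·ln(1 - 5/m) = lim (3m + 4)·(-5/m + O(1/m²)) = -15.
Hence L = e^(-15).

e^(-15)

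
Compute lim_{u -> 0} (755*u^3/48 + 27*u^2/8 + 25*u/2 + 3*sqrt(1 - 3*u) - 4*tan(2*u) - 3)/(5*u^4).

-243/128

Substitution gives 0/0 (the numerator vanishes to order 4).
Expand each term to order u^4: the coefficient of u^4 in 3·√(1 - 3u) is -1215/128 and in -4·tan(2u) is 0.
Lower-order terms cancel with the polynomial part, so the numerator is (-1215/128)·u^4 + o(u^4), and the limit is (-1215/128)/(5) = -243/128.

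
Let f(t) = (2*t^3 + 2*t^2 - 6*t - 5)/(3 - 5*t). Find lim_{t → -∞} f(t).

The numerator has higher degree (3 > 1); the quotient behaves like (2/(-5))·t^2 for large |t|.
As t → −∞ this diverges to -∞.

-∞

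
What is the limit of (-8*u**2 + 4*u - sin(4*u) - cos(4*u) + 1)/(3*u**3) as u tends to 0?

32/9

Substitution gives 0/0; apply L'Hôpital's rule 3 times.
After differentiating numerator and denominator 3 times the quotient is (-64*sin(4*u) + 64*cos(4*u))/(18); at u = 0 this is 32/9.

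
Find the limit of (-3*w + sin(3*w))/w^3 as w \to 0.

-9/2

Direct substitution gives 0/0.
Apply L'Hôpital: lim (3*cos(3*w) - 3)/(3*w^2), still 0/0.
Apply L'Hôpital: lim (-9*sin(3*w))/(6*w), still 0/0.
After 3 applications of L'Hôpital's rule the quotient is (-27*cos(3*w))/(6); substituting w = 0 gives -9/2.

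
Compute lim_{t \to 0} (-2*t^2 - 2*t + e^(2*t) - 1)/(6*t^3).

2/9

Direct substitution gives 0/0.
Apply L'Hôpital: lim (-4*t + 2*e^(2*t) - 2)/(18*t^2), still 0/0.
Apply L'Hôpital: lim (4*e^(2*t) - 4)/(36*t), still 0/0.
After 3 applications of L'Hôpital's rule the quotient is (8*e^(2*t))/(36); substituting t = 0 gives 2/9.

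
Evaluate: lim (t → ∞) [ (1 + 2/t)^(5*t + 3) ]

e^(10)

The base → 1 and the exponent → ∞: a 1^∞ form.
Take logarithms: (5t + 3)·ln(1 + 2/t). Since ln(1+u) ~ u for small u, this behaves like (5t)·(2/t) → 10.
So the limit is e^(10).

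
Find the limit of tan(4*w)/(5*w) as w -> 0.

4/5

Substitution gives 0/0.
Since tan(u)/u → 1 as u → 0, tan(4w)/(4w) → 1 and the limit is 4/5.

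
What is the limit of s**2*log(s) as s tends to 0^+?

0

This is a 0·(−∞) form. Rewrite as 1·ln(s) / s^(−2) and apply L'Hôpital:
the derivative quotient is 1·(1/s) / (−2·s^(−3)) = (-1/2)·s^2 → 0.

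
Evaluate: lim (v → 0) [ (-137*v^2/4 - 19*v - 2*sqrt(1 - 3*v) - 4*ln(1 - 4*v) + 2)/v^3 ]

2129/24

Substitution gives 0/0 (the numerator vanishes to order 3).
Expand each term to order v^3: the coefficient of v^3 in -4·ln(1 - 4v) is 256/3 and in -2·√(1 - 3v) is 27/8.
Lower-order terms cancel with the polynomial part, so the numerator is (2129/24)·v^3 + o(v^3), and the limit is (2129/24)/(1) = 2129/24.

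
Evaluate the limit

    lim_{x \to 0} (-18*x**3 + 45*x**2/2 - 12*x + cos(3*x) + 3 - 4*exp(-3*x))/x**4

-81/8

Substitution gives 0/0; apply L'Hôpital's rule 4 times.
After differentiating numerator and denominator 4 times the quotient is (81*cos(3*x) - 324*e^(-3*x))/(24); at x = 0 this is -81/8.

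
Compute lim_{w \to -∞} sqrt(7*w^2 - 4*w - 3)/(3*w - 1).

-√(7)/3

For large |w|, √(7*w^2 - 4*w - 3) ≈ √7·|w| and the denominator ≈ 3w.
Since w → −∞, |w| = −w, giving −√7/(3) = -√(7)/3.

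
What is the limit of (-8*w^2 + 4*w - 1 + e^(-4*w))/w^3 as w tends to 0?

-32/3

Direct substitution gives 0/0.
Apply L'Hôpital: lim (-16*w + 4 - 4*e^(-4*w))/(3*w^2), still 0/0.
Apply L'Hôpital: lim (-16 + 16*e^(-4*w))/(6*w), still 0/0.
After 3 applications of L'Hôpital's rule the quotient is (-64*e^(-4*w))/(6); substituting w = 0 gives -32/3.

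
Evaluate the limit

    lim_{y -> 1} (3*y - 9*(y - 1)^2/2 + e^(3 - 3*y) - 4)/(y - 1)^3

Direct substitution gives 0/0.
Apply L'Hôpital: lim (-9*y - 3*e^(3 - 3*y) + 12)/(3*(y - 1)^2), still 0/0.
Apply L'Hôpital: lim (9*e^(3 - 3*y) - 9)/(6*y - 6), still 0/0.
After 3 applications of L'Hôpital's rule the quotient is (-27*e^(3 - 3*y))/(6); substituting y = 1 gives -9/2.

-9/2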